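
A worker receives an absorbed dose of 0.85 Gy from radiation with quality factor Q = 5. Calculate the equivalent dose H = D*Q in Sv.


H = D * Q
H = 0.85 * 5
H = 4.2500 Sv

4.2500


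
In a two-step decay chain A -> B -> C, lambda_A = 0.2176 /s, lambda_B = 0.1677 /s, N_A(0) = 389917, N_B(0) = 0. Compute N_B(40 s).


N_B(t) = lambda_A * N_A0 / (lambda_B - lambda_A) * [exp(-lambda_A*t) - exp(-lambda_B*t)]
exp(-0.2176*40) = 1.659208e-04; exp(-0.1677*40) = 0.001221104
N_B = 0.2176 * 389917 / (0.1677 - 0.2176) * (1.659208e-04 - 0.001221104)
N_B = 1794.1

1794.1


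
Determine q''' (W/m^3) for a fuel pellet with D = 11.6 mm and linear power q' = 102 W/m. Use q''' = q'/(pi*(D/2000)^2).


r = D / 2 / 1000 = 11.6 / 2 / 1000 = 0.0058 m
q''' = q' / (pi * r^2)
q''' = 102 / (pi * 0.0058^2)
q''' = 965149 W/m^3

965149


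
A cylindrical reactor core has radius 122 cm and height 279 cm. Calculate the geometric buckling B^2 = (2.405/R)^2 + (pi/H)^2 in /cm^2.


B^2 = (2.405/R)^2 + (pi/H)^2
B^2 = (2.405/122)^2 + (pi/279)^2
B^2 = 5.1540e-04 /cm^2

5.1540e-04


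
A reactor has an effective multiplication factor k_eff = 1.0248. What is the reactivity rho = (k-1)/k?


rho = (k_eff - 1) / k_eff
rho = (1.0248 - 1) / 1.0248
rho = 0.024200

0.024200


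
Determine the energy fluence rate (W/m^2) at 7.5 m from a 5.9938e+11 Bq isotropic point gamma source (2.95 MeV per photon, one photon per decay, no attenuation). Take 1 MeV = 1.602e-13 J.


psi = A * E * 1.602e-13 / (4*pi*r^2)
psi = 5.9938e+11 * 2.95 * 1.602e-13 / (4*pi*7.5^2)
psi = 4.0073e-04 W/m^2

4.0073e-04


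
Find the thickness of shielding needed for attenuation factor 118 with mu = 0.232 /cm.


x = ln(factor) / mu
x = ln(118) / 0.232
x = 20.563 cm

20.563


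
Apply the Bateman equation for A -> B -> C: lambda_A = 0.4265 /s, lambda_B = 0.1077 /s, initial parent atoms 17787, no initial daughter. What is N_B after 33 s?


N_B(t) = lambda_A * N_A0 / (lambda_B - lambda_A) * [exp(-lambda_A*t) - exp(-lambda_B*t)]
exp(-0.4265*33) = 7.718312e-07; exp(-0.1077*33) = 0.02860711
N_B = 0.4265 * 17787 / (0.1077 - 0.4265) * (7.718312e-07 - 0.02860711)
N_B = 680.72

680.72


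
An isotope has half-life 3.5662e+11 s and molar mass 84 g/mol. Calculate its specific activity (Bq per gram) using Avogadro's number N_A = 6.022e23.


lambda = ln(2) / t_half = ln(2) / 3.5662e+11 = 1.943658e-12 /s
SA = lambda * N_A / M
SA = 1.943658e-12 * 6.022e23 / 84
SA = 1.3934e+10 Bq/g

1.3934e+10


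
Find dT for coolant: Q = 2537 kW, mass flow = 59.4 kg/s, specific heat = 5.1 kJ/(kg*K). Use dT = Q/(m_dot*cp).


dT = Q / (m_dot * cp)
dT = 2537 / (59.4 * 5.1)
dT = 8.3746 C

8.3746


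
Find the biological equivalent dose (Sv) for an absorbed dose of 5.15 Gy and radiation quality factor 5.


H = D * Q
H = 5.15 * 5
H = 25.750 Sv

25.750


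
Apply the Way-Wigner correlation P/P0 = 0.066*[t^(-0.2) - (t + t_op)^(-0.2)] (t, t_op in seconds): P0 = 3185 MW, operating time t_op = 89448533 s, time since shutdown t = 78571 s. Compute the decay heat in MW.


P/P0 = 0.066 * [t^(-0.2) - (t + t_op)^(-0.2)]
P/P0 = 0.066 * [78571^(-0.2) - (78571 + 89448533)^(-0.2)]
P/P0 = 0.066 * [0.1049416 - 0.02568083] = 0.005231211
P = 3185 * 0.005231211 = 16.661 MW

16.661


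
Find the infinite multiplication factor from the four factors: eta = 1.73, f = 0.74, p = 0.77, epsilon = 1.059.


k_inf = eta * f * p * epsilon
k_inf = 1.73 * 0.74 * 0.77 * 1.059
k_inf = 1.0439

1.0439


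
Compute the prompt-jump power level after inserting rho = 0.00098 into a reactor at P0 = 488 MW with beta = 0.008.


P1/P0 = beta / (beta - rho)
P1/P0 = 0.008 / (0.008 - 0.00098) = 1.139601
P1 = 488 * 1.139601 = 556.13 MW

556.13


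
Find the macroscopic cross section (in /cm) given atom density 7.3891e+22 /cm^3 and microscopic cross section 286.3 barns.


Sigma = N * sigma_barns * 1e-24
Sigma = 7.3891e+22 * 286.3 * 1e-24
Sigma = 21.155 /cm

21.155


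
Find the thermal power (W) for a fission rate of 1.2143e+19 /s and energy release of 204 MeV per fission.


P = fission_rate * E_MeV * 1.602e-13
P = 1.2143e+19 * 204 * 1.602e-13
P = 3.9684e+08 W

3.9684e+08


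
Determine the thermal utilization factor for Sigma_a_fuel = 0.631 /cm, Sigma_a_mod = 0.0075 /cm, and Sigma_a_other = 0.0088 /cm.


f = Sigma_a_fuel / (Sigma_a_fuel + Sigma_a_mod + Sigma_a_other)
f = 0.631 / (0.631 + 0.0075 + 0.0088)
f = 0.97482

0.97482


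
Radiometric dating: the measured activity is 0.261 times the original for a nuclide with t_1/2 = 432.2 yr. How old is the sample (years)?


lambda = ln(2) / t_half = ln(2) / 432.2 = 0.001603765 /yr
t = -ln(A/A0) / lambda
t = -ln(0.261) / 0.001603765
t = 837.55 yr

837.55


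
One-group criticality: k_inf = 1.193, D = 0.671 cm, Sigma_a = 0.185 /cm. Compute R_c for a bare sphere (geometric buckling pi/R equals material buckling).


L^2 = D / Sigma_a = 0.671 / 0.185 = 3.627027 cm^2
B_m^2 = (k_inf - 1) / L^2 = (1.193 - 1) / 3.627027 = 0.05321162 /cm^2
For a bare sphere: B_g = pi/R, so R_c = pi / sqrt(B_m^2)
R_c = pi / sqrt(0.05321162) = 13.619 cm

13.619


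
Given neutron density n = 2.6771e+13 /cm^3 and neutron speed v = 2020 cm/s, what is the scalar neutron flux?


phi = n * v
phi = 2.6771e+13 * 2020
phi = 5.4077e+16 /cm^2/s

5.4077e+16


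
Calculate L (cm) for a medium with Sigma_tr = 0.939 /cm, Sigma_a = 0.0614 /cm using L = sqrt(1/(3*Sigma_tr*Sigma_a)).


D = 1 / (3 * Sigma_tr) = 1 / (3 * 0.939) = 0.3549876 cm
L = sqrt(D / Sigma_a)
L = sqrt(0.3549876 / 0.0614)
L = 2.4045 cm

2.4045


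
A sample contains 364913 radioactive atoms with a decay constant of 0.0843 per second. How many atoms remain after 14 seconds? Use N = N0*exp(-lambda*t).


N = N0 * exp(-lambda * t)
N = 364913 * exp(-0.0843 * 14)
N = 112108

112108


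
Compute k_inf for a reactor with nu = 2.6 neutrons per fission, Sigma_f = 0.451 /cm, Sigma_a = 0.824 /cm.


k_inf = nu * Sigma_f / Sigma_a
k_inf = 2.6 * 0.451 / 0.824
k_inf = 1.4231

1.4231


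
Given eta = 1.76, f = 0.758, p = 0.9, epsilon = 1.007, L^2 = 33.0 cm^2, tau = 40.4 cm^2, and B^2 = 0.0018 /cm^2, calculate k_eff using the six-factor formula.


k_inf = eta*f*p*eps = 1.76*0.758*0.9*1.007 = 1.209077
P_TNL = 1/(1 + L^2*B^2) = 1/(1 + 33.0*0.0018) = 0.9439305
P_FNL = exp(-B^2*tau) = exp(-0.0018*40.4) = 0.9298612
k_eff = k_inf * P_TNL * P_FNL = 1.209077 * 0.9439305 * 0.9298612
k_eff = 1.0612

1.0612


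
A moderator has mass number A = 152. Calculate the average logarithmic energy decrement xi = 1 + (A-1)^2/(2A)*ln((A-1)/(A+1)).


xi = 1 + (A-1)^2/(2A) * ln((A-1)/(A+1))
xi = 1 + (152-1)^2/(2*152) * ln((152-1)/(152 +1))
xi = 0.013100

0.013100


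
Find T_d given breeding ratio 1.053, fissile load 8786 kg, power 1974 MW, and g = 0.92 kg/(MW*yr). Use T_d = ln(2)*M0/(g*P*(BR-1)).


Breeding gain G = BR - 1 = 1.053 - 1 = 0.053
Fissile production rate = g * P * G = 0.92 * 1974 * 0.053 = 96.25224 kg/yr
T_d = ln(2) * M0 / (g * P * G)
T_d = ln(2) * 8786 / 96.25224 = 63.271 yr

63.271


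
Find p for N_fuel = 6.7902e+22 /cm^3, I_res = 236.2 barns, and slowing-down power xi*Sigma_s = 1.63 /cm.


p = exp(-N * I * 1e-24 / (xi*Sigma_s))
p = exp(-6.7902e+22 * 236.2 * 1e-24 / 1.63)
p = 5.3302e-05

5.3302e-05


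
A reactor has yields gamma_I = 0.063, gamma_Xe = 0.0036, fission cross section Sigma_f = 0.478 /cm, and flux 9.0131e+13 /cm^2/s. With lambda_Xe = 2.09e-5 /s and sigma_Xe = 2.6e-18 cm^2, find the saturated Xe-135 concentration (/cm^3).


Xe_eq = (gamma_I + gamma_Xe) * Sigma_f * phi / (lambda_Xe + sigma_Xe * phi)
Numerator = (0.063 + 0.0036) * 0.478 * 9.0131e+13 = 2.869302e+12
Denominator = 2.09e-5 + 2.6e-18 * 9.0131e+13 = 2.552406e-04
Xe_eq = 2.869302e+12 / 2.552406e-04 = 1.1242e+16 /cm^3

1.1242e+16


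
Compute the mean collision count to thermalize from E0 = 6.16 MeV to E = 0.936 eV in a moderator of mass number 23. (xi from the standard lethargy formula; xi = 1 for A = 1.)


xi = 1 + (A-1)^2/(2A)*ln((A-1)/(A+1)) = 0.08448899 (for A = 23)
n = ln(E0/E) / xi
n = ln(6.16e6 / 0.936) / 0.08448899
n = ln(6.581197e+06) / 0.08448899 = 185.82

185.82


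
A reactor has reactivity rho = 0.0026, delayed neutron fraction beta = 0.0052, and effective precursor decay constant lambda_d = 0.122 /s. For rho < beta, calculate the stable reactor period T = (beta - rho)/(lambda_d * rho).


T = (beta - rho) / (lambda_d * rho)
T = (0.0052 - 0.0026) / (0.122 * 0.0026)
T = 8.1967 s

8.1967


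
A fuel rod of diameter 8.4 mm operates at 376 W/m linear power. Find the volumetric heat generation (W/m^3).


r = D / 2 / 1000 = 8.4 / 2 / 1000 = 0.0042 m
q''' = q' / (pi * r^2)
q''' = 376 / (pi * 0.0042^2)
q''' = 6.7848e+06 W/m^3

6.7848e+06


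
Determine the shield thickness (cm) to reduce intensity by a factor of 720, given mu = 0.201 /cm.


x = ln(factor) / mu
x = ln(720) / 0.201
x = 32.733 cm

32.733


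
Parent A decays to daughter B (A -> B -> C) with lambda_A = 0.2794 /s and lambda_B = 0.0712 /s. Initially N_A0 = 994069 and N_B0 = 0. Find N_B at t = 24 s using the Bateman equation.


N_B(t) = lambda_A * N_A0 / (lambda_B - lambda_A) * [exp(-lambda_A*t) - exp(-lambda_B*t)]
exp(-0.2794*24) = 0.001224038; exp(-0.0712*24) = 0.1810830
N_B = 0.2794 * 994069 / (0.0712 - 0.2794) * (0.001224038 - 0.1810830)
N_B = 239935

239935


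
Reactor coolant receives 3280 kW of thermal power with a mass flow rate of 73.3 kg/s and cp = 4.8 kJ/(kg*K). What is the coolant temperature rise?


dT = Q / (m_dot * cp)
dT = 3280 / (73.3 * 4.8)
dT = 9.3224 C

9.3224


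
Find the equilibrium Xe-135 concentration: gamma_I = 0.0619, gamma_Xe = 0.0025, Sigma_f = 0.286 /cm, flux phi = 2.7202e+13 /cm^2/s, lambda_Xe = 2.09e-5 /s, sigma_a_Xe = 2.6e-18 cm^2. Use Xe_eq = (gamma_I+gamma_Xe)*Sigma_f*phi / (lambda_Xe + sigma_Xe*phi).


Xe_eq = (gamma_I + gamma_Xe) * Sigma_f * phi / (lambda_Xe + sigma_Xe * phi)
Numerator = (0.0619 + 0.0025) * 0.286 * 2.7202e+13 = 5.010173e+11
Denominator = 2.09e-5 + 2.6e-18 * 2.7202e+13 = 9.162520e-05
Xe_eq = 5.010173e+11 / 9.162520e-05 = 5.4681e+15 /cm^3

5.4681e+15


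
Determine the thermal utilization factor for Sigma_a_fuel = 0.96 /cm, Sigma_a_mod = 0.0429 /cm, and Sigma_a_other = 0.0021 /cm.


f = Sigma_a_fuel / (Sigma_a_fuel + Sigma_a_mod + Sigma_a_other)
f = 0.96 / (0.96 + 0.0429 + 0.0021)
f = 0.95522

0.95522


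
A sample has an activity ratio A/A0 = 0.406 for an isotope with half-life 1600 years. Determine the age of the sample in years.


lambda = ln(2) / t_half = ln(2) / 1600 = 4.332170e-04 /yr
t = -ln(A/A0) / lambda
t = -ln(0.406) / 4.332170e-04
t = 2080.7 yr

2080.7


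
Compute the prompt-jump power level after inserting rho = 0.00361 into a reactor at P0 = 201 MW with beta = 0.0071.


P1/P0 = beta / (beta - rho)
P1/P0 = 0.0071 / (0.0071 - 0.00361) = 2.034384
P1 = 201 * 2.034384 = 408.91 MW

408.91


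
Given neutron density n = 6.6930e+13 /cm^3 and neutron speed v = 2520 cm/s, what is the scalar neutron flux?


phi = n * v
phi = 6.6930e+13 * 2520
phi = 1.6866e+17 /cm^2/s

1.6866e+17


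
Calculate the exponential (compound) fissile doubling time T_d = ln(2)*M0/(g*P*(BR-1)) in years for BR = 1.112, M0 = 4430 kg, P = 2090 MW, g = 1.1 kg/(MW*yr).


Breeding gain G = BR - 1 = 1.112 - 1 = 0.112
Fissile production rate = g * P * G = 1.1 * 2090 * 0.112 = 257.488 kg/yr
T_d = ln(2) * M0 / (g * P * G)
T_d = ln(2) * 4430 / 257.488 = 11.925 yr

11.925


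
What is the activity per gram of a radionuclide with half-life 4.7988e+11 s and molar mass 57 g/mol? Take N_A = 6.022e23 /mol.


lambda = ln(2) / t_half = ln(2) / 4.7988e+11 = 1.444418e-12 /s
SA = lambda * N_A / M
SA = 1.444418e-12 * 6.022e23 / 57
SA = 1.5260e+10 Bq/g

1.5260e+10


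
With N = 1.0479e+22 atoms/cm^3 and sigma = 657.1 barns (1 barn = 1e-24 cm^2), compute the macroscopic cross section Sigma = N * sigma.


Sigma = N * sigma_barns * 1e-24
Sigma = 1.0479e+22 * 657.1 * 1e-24
Sigma = 6.8858 /cm

6.8858


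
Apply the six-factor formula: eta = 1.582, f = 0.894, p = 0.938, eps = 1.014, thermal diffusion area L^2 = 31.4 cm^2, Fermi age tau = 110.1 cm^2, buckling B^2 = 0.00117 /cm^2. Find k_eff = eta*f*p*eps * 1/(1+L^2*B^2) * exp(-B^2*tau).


k_inf = eta*f*p*eps = 1.582*0.894*0.938*1.014 = 1.345194
P_TNL = 1/(1 + L^2*B^2) = 1/(1 + 31.4*0.00117) = 0.9645639
P_FNL = exp(-B^2*tau) = exp(-0.00117*110.1) = 0.8791348
k_eff = k_inf * P_TNL * P_FNL = 1.345194 * 0.9645639 * 0.8791348
k_eff = 1.1407

1.1407


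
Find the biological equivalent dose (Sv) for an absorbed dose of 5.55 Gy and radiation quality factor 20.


H = D * Q
H = 5.55 * 20
H = 111.00 Sv

111.00


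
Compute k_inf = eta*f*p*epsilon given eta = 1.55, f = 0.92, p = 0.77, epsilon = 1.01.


k_inf = eta * f * p * epsilon
k_inf = 1.55 * 0.92 * 0.77 * 1.01
k_inf = 1.1090

1.1090


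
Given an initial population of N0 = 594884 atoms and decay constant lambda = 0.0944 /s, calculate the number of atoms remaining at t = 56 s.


N = N0 * exp(-lambda * t)
N = 594884 * exp(-0.0944 * 56)
N = 3010.1

3010.1


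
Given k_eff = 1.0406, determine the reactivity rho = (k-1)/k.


rho = (k_eff - 1) / k_eff
rho = (1.0406 - 1) / 1.0406
rho = 0.039016

0.039016


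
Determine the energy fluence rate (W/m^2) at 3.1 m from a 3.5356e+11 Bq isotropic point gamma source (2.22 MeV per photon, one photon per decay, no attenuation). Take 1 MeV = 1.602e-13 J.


psi = A * E * 1.602e-13 / (4*pi*r^2)
psi = 3.5356e+11 * 2.22 * 1.602e-13 / (4*pi*3.1^2)
psi = 0.0010412 W/m^2

0.0010412


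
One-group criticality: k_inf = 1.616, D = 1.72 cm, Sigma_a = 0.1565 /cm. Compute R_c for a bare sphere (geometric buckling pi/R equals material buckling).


L^2 = D / Sigma_a = 1.72 / 0.1565 = 10.99042 cm^2
B_m^2 = (k_inf - 1) / L^2 = (1.616 - 1) / 10.99042 = 0.05604881 /cm^2
For a bare sphere: B_g = pi/R, so R_c = pi / sqrt(B_m^2)
R_c = pi / sqrt(0.05604881) = 13.270 cm

13.270


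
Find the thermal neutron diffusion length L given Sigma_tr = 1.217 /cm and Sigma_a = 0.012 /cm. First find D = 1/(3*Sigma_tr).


D = 1 / (3 * Sigma_tr) = 1 / (3 * 1.217) = 0.2738976 cm
L = sqrt(D / Sigma_a)
L = sqrt(0.2738976 / 0.012)
L = 4.7775 cm

4.7775


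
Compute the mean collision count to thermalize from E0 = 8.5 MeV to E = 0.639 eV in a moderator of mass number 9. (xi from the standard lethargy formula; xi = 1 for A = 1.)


xi = 1 + (A-1)^2/(2A)*ln((A-1)/(A+1)) = 0.2066007 (for A = 9)
n = ln(E0/E) / xi
n = ln(8.5e6 / 0.639) / 0.2066007
n = ln(1.330203e+07) / 0.2066007 = 79.397

79.397


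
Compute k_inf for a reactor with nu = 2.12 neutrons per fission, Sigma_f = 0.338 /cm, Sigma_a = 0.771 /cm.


k_inf = nu * Sigma_f / Sigma_a
k_inf = 2.12 * 0.338 / 0.771
k_inf = 0.92939

0.92939


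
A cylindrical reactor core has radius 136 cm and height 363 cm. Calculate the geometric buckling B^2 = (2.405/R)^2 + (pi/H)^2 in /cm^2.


B^2 = (2.405/R)^2 + (pi/H)^2
B^2 = (2.405/136)^2 + (pi/363)^2
B^2 = 3.8762e-04 /cm^2

3.8762e-04


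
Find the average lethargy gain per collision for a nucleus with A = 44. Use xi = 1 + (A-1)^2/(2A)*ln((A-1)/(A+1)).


xi = 1 + (A-1)^2/(2A) * ln((A-1)/(A+1))
xi = 1 + (44-1)^2/(2*44) * ln((44-1)/(44 +1))
xi = 0.044774

0.044774


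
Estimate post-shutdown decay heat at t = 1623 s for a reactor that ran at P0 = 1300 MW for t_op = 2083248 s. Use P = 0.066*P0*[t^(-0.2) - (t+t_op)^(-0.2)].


P/P0 = 0.066 * [t^(-0.2) - (t + t_op)^(-0.2)]
P/P0 = 0.066 * [1623^(-0.2) - (1623 + 2083248)^(-0.2)]
P/P0 = 0.066 * [0.2280008 - 0.05447336] = 0.01145281
P = 1300 * 0.01145281 = 14.889 MW

14.889


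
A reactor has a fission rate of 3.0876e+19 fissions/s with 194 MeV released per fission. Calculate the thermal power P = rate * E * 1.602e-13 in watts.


P = fission_rate * E_MeV * 1.602e-13
P = 3.0876e+19 * 194 * 1.602e-13
P = 9.5959e+08 W

9.5959e+08


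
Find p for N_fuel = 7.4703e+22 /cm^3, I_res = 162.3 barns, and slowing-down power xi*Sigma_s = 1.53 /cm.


p = exp(-N * I * 1e-24 / (xi*Sigma_s))
p = exp(-7.4703e+22 * 162.3 * 1e-24 / 1.53)
p = 3.6182e-04

3.6182e-04


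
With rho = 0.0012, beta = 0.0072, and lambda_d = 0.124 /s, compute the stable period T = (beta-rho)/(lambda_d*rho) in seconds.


T = (beta - rho) / (lambda_d * rho)
T = (0.0072 - 0.0012) / (0.124 * 0.0012)
T = 40.323 s

40.323


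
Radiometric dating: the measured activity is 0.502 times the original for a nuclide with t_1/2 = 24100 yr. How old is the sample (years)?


lambda = ln(2) / t_half = ln(2) / 24100 = 2.876129e-05 /yr
t = -ln(A/A0) / lambda
t = -ln(0.502) / 2.876129e-05
t = 23961 yr

23961


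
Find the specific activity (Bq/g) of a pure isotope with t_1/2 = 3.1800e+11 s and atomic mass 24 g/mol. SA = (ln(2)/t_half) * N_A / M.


lambda = ln(2) / t_half = ln(2) / 3.1800e+11 = 2.179708e-12 /s
SA = lambda * N_A / M
SA = 2.179708e-12 * 6.022e23 / 24
SA = 5.4693e+10 Bq/g

5.4693e+10


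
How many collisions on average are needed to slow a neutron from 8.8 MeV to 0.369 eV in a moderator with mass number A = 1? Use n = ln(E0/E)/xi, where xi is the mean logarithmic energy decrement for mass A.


xi = 1 + (A-1)^2/(2A)*ln((A-1)/(A+1)) = 1 (for A = 1)
n = ln(E0/E) / xi
n = ln(8.8e6 / 0.369) / 1
n = ln(2.384824e+07) / 1 = 16.987

16.987


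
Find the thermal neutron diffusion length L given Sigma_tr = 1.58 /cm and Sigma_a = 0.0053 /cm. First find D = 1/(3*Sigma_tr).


D = 1 / (3 * Sigma_tr) = 1 / (3 * 1.58) = 0.2109705 cm
L = sqrt(D / Sigma_a)
L = sqrt(0.2109705 / 0.0053)
L = 6.3092 cm

6.3092


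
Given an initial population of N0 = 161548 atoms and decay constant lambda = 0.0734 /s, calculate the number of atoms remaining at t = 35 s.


N = N0 * exp(-lambda * t)
N = 161548 * exp(-0.0734 * 35)
N = 12377

12377


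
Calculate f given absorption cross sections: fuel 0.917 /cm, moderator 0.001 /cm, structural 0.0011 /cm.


f = Sigma_a_fuel / (Sigma_a_fuel + Sigma_a_mod + Sigma_a_other)
f = 0.917 / (0.917 + 0.001 + 0.0011)
f = 0.99772

0.99772


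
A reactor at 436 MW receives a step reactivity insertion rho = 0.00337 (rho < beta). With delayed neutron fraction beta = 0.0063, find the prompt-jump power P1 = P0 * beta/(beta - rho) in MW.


P1/P0 = beta / (beta - rho)
P1/P0 = 0.0063 / (0.0063 - 0.00337) = 2.150171
P1 = 436 * 2.150171 = 937.47 MW

937.47


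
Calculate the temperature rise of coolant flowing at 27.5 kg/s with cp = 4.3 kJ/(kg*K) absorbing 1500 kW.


dT = Q / (m_dot * cp)
dT = 1500 / (27.5 * 4.3)
dT = 12.685 C

12.685


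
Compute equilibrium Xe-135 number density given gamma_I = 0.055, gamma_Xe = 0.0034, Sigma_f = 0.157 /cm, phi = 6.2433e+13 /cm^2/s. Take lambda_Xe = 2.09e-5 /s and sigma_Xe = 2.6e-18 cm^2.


Xe_eq = (gamma_I + gamma_Xe) * Sigma_f * phi / (lambda_Xe + sigma_Xe * phi)
Numerator = (0.055 + 0.0034) * 0.157 * 6.2433e+13 = 5.724357e+11
Denominator = 2.09e-5 + 2.6e-18 * 6.2433e+13 = 1.832258e-04
Xe_eq = 5.724357e+11 / 1.832258e-04 = 3.1242e+15 /cm^3

3.1242e+15


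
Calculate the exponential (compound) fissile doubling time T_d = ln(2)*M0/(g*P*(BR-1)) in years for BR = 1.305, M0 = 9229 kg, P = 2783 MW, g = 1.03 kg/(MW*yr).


Breeding gain G = BR - 1 = 1.305 - 1 = 0.305
Fissile production rate = g * P * G = 1.03 * 2783 * 0.305 = 874.27945 kg/yr
T_d = ln(2) * M0 / (g * P * G)
T_d = ln(2) * 9229 / 874.27945 = 7.3169 yr

7.3169


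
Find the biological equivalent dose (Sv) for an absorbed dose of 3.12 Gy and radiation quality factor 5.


H = D * Q
H = 3.12 * 5
H = 15.600 Sv

15.600


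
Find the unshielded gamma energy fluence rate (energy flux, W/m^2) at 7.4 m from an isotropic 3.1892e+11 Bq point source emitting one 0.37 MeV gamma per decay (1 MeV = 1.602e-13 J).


psi = A * E * 1.602e-13 / (4*pi*r^2)
psi = 3.1892e+11 * 0.37 * 1.602e-13 / (4*pi*7.4^2)
psi = 2.7471e-05 W/m^2

2.7471e-05


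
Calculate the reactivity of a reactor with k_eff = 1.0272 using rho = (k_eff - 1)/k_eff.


rho = (k_eff - 1) / k_eff
rho = (1.0272 - 1) / 1.0272
rho = 0.026480

0.026480


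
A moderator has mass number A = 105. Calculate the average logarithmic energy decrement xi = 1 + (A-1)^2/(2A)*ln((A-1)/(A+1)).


xi = 1 + (A-1)^2/(2A) * ln((A-1)/(A+1))
xi = 1 + (105-1)^2/(2*105) * ln((105-1)/(105 +1))
xi = 0.018927

0.018927


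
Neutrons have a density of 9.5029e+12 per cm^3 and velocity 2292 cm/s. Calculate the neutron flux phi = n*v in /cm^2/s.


phi = n * v
phi = 9.5029e+12 * 2292
phi = 2.1781e+16 /cm^2/s

2.1781e+16


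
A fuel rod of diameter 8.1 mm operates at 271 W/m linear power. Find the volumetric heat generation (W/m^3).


r = D / 2 / 1000 = 8.1 / 2 / 1000 = 0.00405 m
q''' = q' / (pi * r^2)
q''' = 271 / (pi * 0.00405^2)
q''' = 5.2591e+06 W/m^3

5.2591e+06


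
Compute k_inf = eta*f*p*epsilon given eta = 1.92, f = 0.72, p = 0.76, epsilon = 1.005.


k_inf = eta * f * p * epsilon
k_inf = 1.92 * 0.72 * 0.76 * 1.005
k_inf = 1.0559

1.0559


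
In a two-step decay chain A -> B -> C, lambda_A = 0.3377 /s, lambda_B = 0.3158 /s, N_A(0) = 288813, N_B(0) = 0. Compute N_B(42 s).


N_B(t) = lambda_A * N_A0 / (lambda_B - lambda_A) * [exp(-lambda_A*t) - exp(-lambda_B*t)]
exp(-0.3377*42) = 6.921937e-07; exp(-0.3158*42) = 1.736568e-06
N_B = 0.3377 * 288813 / (0.3158 - 0.3377) * (6.921937e-07 - 1.736568e-06)
N_B = 4.6511

4.6511


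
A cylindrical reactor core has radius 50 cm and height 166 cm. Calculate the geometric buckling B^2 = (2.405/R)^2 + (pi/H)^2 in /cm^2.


B^2 = (2.405/R)^2 + (pi/H)^2
B^2 = (2.405/50)^2 + (pi/166)^2
B^2 = 0.0026718 /cm^2

0.0026718


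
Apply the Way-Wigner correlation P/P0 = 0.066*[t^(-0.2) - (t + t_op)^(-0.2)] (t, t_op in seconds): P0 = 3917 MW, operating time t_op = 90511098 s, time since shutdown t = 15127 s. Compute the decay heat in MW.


P/P0 = 0.066 * [t^(-0.2) - (t + t_op)^(-0.2)]
P/P0 = 0.066 * [15127^(-0.2) - (15127 + 90511098)^(-0.2)]
P/P0 = 0.066 * [0.1458980 - 0.02562389] = 0.007938091
P = 3917 * 0.007938091 = 31.094 MW

31.094


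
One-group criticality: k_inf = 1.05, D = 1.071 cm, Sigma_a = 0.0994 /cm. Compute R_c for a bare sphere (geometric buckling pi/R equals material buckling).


L^2 = D / Sigma_a = 1.071 / 0.0994 = 10.77465 cm^2
B_m^2 = (k_inf - 1) / L^2 = (1.05 - 1) / 10.77465 = 0.004640522 /cm^2
For a bare sphere: B_g = pi/R, so R_c = pi / sqrt(B_m^2)
R_c = pi / sqrt(0.004640522) = 46.118 cm

46.118


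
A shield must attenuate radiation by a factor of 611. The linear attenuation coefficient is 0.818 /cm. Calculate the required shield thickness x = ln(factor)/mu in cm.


x = ln(factor) / mu
x = ln(611) / 0.818
x = 7.8424 cm

7.8424


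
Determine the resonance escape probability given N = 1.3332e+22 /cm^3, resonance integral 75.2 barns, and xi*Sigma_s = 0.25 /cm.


p = exp(-N * I * 1e-24 / (xi*Sigma_s))
p = exp(-1.3332e+22 * 75.2 * 1e-24 / 0.25)
p = 0.018129

0.018129


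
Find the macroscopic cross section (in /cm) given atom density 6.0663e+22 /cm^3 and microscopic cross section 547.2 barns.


Sigma = N * sigma_barns * 1e-24
Sigma = 6.0663e+22 * 547.2 * 1e-24
Sigma = 33.195 /cm

33.195


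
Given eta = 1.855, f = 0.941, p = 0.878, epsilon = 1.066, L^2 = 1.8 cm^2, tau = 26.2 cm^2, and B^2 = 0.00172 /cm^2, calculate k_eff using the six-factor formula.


k_inf = eta*f*p*eps = 1.855*0.941*0.878*1.066 = 1.633749
P_TNL = 1/(1 + L^2*B^2) = 1/(1 + 1.8*0.00172) = 0.9969136
P_FNL = exp(-B^2*tau) = exp(-0.00172*26.2) = 0.9559363
k_eff = k_inf * P_TNL * P_FNL = 1.633749 * 0.9969136 * 0.9559363
k_eff = 1.5569

1.5569


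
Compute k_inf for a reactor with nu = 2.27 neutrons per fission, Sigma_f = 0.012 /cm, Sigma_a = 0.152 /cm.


k_inf = nu * Sigma_f / Sigma_a
k_inf = 2.27 * 0.012 / 0.152
k_inf = 0.17921

0.17921


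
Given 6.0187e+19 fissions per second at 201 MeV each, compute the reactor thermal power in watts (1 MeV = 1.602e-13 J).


P = fission_rate * E_MeV * 1.602e-13
P = 6.0187e+19 * 201 * 1.602e-13
P = 1.9380e+09 W

1.9380e+09


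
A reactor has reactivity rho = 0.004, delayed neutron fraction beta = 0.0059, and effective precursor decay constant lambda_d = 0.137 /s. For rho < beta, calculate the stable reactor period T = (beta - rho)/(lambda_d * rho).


T = (beta - rho) / (lambda_d * rho)
T = (0.0059 - 0.004) / (0.137 * 0.004)
T = 3.4672 s

3.4672


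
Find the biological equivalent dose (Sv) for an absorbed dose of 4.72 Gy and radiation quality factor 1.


H = D * Q
H = 4.72 * 1
H = 4.7200 Sv

4.7200


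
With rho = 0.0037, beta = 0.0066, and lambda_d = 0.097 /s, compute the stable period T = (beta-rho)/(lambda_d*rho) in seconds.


T = (beta - rho) / (lambda_d * rho)
T = (0.0066 - 0.0037) / (0.097 * 0.0037)
T = 8.0802 s

8.0802


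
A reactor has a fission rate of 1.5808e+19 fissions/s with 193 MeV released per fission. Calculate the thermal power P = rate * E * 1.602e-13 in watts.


P = fission_rate * E_MeV * 1.602e-13
P = 1.5808e+19 * 193 * 1.602e-13
P = 4.8876e+08 W

4.8876e+08


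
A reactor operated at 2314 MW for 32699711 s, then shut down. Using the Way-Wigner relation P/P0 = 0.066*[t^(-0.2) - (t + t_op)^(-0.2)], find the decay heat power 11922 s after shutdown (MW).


P/P0 = 0.066 * [t^(-0.2) - (t + t_op)^(-0.2)]
P/P0 = 0.066 * [11922^(-0.2) - (11922 + 32699711)^(-0.2)]
P/P0 = 0.066 * [0.1530137 - 0.03140939] = 0.008025884
P = 2314 * 0.008025884 = 18.572 MW

18.572


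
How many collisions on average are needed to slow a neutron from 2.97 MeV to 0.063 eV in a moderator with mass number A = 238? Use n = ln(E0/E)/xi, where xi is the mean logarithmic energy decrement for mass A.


xi = 1 + (A-1)^2/(2A)*ln((A-1)/(A+1)) = 0.008379872 (for A = 238)
n = ln(E0/E) / xi
n = ln(2.97e6 / 0.063) / 0.008379872
n = ln(4.714286e+07) / 0.008379872 = 2108.5

2108.5


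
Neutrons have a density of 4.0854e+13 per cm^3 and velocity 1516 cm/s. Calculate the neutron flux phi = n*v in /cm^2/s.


phi = n * v
phi = 4.0854e+13 * 1516
phi = 6.1935e+16 /cm^2/s

6.1935e+16


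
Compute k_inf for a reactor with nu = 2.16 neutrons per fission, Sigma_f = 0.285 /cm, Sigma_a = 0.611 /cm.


k_inf = nu * Sigma_f / Sigma_a
k_inf = 2.16 * 0.285 / 0.611
k_inf = 1.0075

1.0075


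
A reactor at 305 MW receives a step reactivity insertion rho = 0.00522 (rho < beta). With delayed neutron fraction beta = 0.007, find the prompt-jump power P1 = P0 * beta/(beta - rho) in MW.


P1/P0 = beta / (beta - rho)
P1/P0 = 0.007 / (0.007 - 0.00522) = 3.932584
P1 = 305 * 3.932584 = 1199.4 MW

1199.4


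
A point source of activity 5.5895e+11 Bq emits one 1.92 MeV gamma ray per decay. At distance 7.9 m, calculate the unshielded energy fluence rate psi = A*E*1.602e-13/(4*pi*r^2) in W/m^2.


psi = A * E * 1.602e-13 / (4*pi*r^2)
psi = 5.5895e+11 * 1.92 * 1.602e-13 / (4*pi*7.9^2)
psi = 2.1922e-04 W/m^2

2.1922e-04


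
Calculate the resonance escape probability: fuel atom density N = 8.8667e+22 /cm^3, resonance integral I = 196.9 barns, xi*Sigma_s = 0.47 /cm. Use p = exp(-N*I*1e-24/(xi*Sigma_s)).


p = exp(-N * I * 1e-24 / (xi*Sigma_s))
p = exp(-8.8667e+22 * 196.9 * 1e-24 / 0.47)
p = 7.3753e-17

7.3753e-17


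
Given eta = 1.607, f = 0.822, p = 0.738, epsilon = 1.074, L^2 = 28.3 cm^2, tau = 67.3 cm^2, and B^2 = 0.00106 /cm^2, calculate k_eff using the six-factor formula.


k_inf = eta*f*p*eps = 1.607*0.822*0.738*1.074 = 1.047004
P_TNL = 1/(1 + L^2*B^2) = 1/(1 + 28.3*0.00106) = 0.9708757
P_FNL = exp(-B^2*tau) = exp(-0.00106*67.3) = 0.9311471
k_eff = k_inf * P_TNL * P_FNL = 1.047004 * 0.9708757 * 0.9311471
k_eff = 0.94652

0.94652


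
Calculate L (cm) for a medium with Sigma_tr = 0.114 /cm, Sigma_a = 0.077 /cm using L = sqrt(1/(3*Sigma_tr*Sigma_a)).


D = 1 / (3 * Sigma_tr) = 1 / (3 * 0.114) = 2.923977 cm
L = sqrt(D / Sigma_a)
L = sqrt(2.923977 / 0.077)
L = 6.1623 cm

6.1623


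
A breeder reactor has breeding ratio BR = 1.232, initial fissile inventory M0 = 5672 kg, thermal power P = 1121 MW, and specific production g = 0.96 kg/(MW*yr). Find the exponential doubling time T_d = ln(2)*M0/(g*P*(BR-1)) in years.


Breeding gain G = BR - 1 = 1.232 - 1 = 0.232
Fissile production rate = g * P * G = 0.96 * 1121 * 0.232 = 249.66912 kg/yr
T_d = ln(2) * M0 / (g * P * G)
T_d = ln(2) * 5672 / 249.66912 = 15.747 yr

15.747


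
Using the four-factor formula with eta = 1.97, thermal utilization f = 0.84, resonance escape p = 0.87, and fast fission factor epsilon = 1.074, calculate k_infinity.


k_inf = eta * f * p * epsilon
k_inf = 1.97 * 0.84 * 0.87 * 1.074
k_inf = 1.5462

1.5462


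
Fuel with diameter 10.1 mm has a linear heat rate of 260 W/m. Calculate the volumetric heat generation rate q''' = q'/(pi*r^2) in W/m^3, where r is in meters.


r = D / 2 / 1000 = 10.1 / 2 / 1000 = 0.00505 m
q''' = q' / (pi * r^2)
q''' = 260 / (pi * 0.00505^2)
q''' = 3.2452e+06 W/m^3

3.2452e+06


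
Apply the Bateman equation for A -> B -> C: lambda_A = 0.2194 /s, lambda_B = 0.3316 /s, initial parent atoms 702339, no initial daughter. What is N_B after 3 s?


N_B(t) = lambda_A * N_A0 / (lambda_B - lambda_A) * [exp(-lambda_A*t) - exp(-lambda_B*t)]
exp(-0.2194*3) = 0.5177825; exp(-0.3316*3) = 0.3697974
N_B = 0.2194 * 702339 / (0.3316 - 0.2194) * (0.5177825 - 0.3697974)
N_B = 203240

203240


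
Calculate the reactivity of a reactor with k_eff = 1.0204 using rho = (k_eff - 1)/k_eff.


rho = (k_eff - 1) / k_eff
rho = (1.0204 - 1) / 1.0204
rho = 0.019992

0.019992


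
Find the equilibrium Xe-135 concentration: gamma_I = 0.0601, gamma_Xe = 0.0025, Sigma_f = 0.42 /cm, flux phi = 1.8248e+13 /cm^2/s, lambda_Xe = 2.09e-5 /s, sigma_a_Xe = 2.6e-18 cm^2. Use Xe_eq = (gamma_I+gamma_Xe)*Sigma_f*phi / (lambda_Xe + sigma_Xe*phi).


Xe_eq = (gamma_I + gamma_Xe) * Sigma_f * phi / (lambda_Xe + sigma_Xe * phi)
Numerator = (0.0601 + 0.0025) * 0.42 * 1.8248e+13 = 4.797764e+11
Denominator = 2.09e-5 + 2.6e-18 * 1.8248e+13 = 6.834480e-05
Xe_eq = 4.797764e+11 / 6.834480e-05 = 7.0199e+15 /cm^3

7.0199e+15


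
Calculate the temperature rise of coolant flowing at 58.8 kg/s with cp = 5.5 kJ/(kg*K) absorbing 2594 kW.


dT = Q / (m_dot * cp)
dT = 2594 / (58.8 * 5.5)
dT = 8.0210 C

8.0210


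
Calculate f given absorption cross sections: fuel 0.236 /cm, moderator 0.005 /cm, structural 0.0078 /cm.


f = Sigma_a_fuel / (Sigma_a_fuel + Sigma_a_mod + Sigma_a_other)
f = 0.236 / (0.236 + 0.005 + 0.0078)
f = 0.94855

0.94855


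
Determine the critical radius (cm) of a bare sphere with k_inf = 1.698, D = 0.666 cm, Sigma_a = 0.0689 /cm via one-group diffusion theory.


L^2 = D / Sigma_a = 0.666 / 0.0689 = 9.666183 cm^2
B_m^2 = (k_inf - 1) / L^2 = (1.698 - 1) / 9.666183 = 0.07221051 /cm^2
For a bare sphere: B_g = pi/R, so R_c = pi / sqrt(B_m^2)
R_c = pi / sqrt(0.07221051) = 11.691 cm

11.691


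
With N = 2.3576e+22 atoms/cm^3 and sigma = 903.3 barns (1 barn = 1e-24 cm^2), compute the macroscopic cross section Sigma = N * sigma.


Sigma = N * sigma_barns * 1e-24
Sigma = 2.3576e+22 * 903.3 * 1e-24
Sigma = 21.296 /cm

21.296


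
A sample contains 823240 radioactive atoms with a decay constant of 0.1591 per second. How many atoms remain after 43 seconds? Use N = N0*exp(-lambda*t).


N = N0 * exp(-lambda * t)
N = 823240 * exp(-0.1591 * 43)
N = 879.81

879.81


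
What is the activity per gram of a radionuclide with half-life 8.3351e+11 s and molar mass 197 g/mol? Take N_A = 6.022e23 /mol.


lambda = ln(2) / t_half = ln(2) / 8.3351e+11 = 8.316003e-13 /s
SA = lambda * N_A / M
SA = 8.316003e-13 * 6.022e23 / 197
SA = 2.5421e+09 Bq/g

2.5421e+09


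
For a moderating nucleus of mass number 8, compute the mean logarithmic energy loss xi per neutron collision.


xi = 1 + (A-1)^2/(2A) * ln((A-1)/(A+1))
xi = 1 + (8-1)^2/(2*8) * ln((8-1)/(8 +1))
xi = 0.23035

0.23035


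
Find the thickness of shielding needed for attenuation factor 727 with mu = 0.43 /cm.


x = ln(factor) / mu
x = ln(727) / 0.43
x = 15.323 cm

15.323


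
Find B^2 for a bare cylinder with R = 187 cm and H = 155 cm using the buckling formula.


B^2 = (2.405/R)^2 + (pi/H)^2
B^2 = (2.405/187)^2 + (pi/155)^2
B^2 = 5.7621e-04 /cm^2

5.7621e-04


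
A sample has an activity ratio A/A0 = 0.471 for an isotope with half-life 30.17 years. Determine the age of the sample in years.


lambda = ln(2) / t_half = ln(2) / 30.17 = 0.02297472 /yr
t = -ln(A/A0) / lambda
t = -ln(0.471) / 0.02297472
t = 32.771 yr

32.771


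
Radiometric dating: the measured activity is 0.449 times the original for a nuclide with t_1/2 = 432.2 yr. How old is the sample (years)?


lambda = ln(2) / t_half = ln(2) / 432.2 = 0.001603765 /yr
t = -ln(A/A0) / lambda
t = -ln(0.449) / 0.001603765
t = 499.28 yr

499.28


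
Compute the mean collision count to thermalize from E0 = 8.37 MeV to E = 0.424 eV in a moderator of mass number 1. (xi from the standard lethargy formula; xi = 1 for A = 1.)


xi = 1 + (A-1)^2/(2A)*ln((A-1)/(A+1)) = 1 (for A = 1)
n = ln(E0/E) / xi
n = ln(8.37e6 / 0.424) / 1
n = ln(1.974057e+07) / 1 = 16.798

16.798


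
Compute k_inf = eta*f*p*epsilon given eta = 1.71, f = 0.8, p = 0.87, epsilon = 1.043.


k_inf = eta * f * p * epsilon
k_inf = 1.71 * 0.8 * 0.87 * 1.043
k_inf = 1.2413

1.2413


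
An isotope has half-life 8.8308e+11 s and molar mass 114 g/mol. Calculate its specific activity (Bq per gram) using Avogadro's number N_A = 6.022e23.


lambda = ln(2) / t_half = ln(2) / 8.8308e+11 = 7.849200e-13 /s
SA = lambda * N_A / M
SA = 7.849200e-13 * 6.022e23 / 114
SA = 4.1463e+09 Bq/g

4.1463e+09


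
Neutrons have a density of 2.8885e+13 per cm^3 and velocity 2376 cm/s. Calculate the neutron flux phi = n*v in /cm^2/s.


phi = n * v
phi = 2.8885e+13 * 2376
phi = 6.8631e+16 /cm^2/s

6.8631e+16


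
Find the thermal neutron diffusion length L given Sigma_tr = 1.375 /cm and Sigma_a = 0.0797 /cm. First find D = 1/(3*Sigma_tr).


D = 1 / (3 * Sigma_tr) = 1 / (3 * 1.375) = 0.2424242 cm
L = sqrt(D / Sigma_a)
L = sqrt(0.2424242 / 0.0797)
L = 1.7440 cm

1.7440


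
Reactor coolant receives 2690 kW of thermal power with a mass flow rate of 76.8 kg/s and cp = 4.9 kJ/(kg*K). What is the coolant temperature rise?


dT = Q / (m_dot * cp)
dT = 2690 / (76.8 * 4.9)
dT = 7.1482 C

7.1482


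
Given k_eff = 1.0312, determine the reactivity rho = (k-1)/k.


rho = (k_eff - 1) / k_eff
rho = (1.0312 - 1) / 1.0312
rho = 0.030256

0.030256


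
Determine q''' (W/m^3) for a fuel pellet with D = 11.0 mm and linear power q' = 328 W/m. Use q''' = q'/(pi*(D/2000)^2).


r = D / 2 / 1000 = 11.0 / 2 / 1000 = 0.0055 m
q''' = q' / (pi * r^2)
q''' = 328 / (pi * 0.0055^2)
q''' = 3.4514e+06 W/m^3

3.4514e+06


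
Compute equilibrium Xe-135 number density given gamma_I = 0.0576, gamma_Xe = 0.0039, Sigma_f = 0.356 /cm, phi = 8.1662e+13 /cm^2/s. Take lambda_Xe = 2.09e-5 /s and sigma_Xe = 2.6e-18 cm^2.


Xe_eq = (gamma_I + gamma_Xe) * Sigma_f * phi / (lambda_Xe + sigma_Xe * phi)
Numerator = (0.0576 + 0.0039) * 0.356 * 8.1662e+13 = 1.787908e+12
Denominator = 2.09e-5 + 2.6e-18 * 8.1662e+13 = 2.332212e-04
Xe_eq = 1.787908e+12 / 2.332212e-04 = 7.6661e+15 /cm^3

7.6661e+15


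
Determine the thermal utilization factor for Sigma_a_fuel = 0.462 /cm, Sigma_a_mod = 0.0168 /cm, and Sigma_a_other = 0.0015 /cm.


f = Sigma_a_fuel / (Sigma_a_fuel + Sigma_a_mod + Sigma_a_other)
f = 0.462 / (0.462 + 0.0168 + 0.0015)
f = 0.96190

0.96190


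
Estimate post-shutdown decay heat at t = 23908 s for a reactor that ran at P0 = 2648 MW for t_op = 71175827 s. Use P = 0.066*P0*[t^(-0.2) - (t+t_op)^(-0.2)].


P/P0 = 0.066 * [t^(-0.2) - (t + t_op)^(-0.2)]
P/P0 = 0.066 * [23908^(-0.2) - (23908 + 71175827)^(-0.2)]
P/P0 = 0.066 * [0.1331347 - 0.02688465] = 0.007012503
P = 2648 * 0.007012503 = 18.569 MW

18.569


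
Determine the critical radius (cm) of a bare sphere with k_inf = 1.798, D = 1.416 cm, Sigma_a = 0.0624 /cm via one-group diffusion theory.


L^2 = D / Sigma_a = 1.416 / 0.0624 = 22.69231 cm^2
B_m^2 = (k_inf - 1) / L^2 = (1.798 - 1) / 22.69231 = 0.03516610 /cm^2
For a bare sphere: B_g = pi/R, so R_c = pi / sqrt(B_m^2)
R_c = pi / sqrt(0.03516610) = 16.753 cm

16.753


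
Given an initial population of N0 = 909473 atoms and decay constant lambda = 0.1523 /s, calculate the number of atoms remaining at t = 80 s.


N = N0 * exp(-lambda * t)
N = 909473 * exp(-0.1523 * 80)
N = 4.6489

4.6489


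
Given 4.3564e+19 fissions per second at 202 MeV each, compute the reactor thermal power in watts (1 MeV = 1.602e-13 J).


P = fission_rate * E_MeV * 1.602e-13
P = 4.3564e+19 * 202 * 1.602e-13
P = 1.4097e+09 W

1.4097e+09


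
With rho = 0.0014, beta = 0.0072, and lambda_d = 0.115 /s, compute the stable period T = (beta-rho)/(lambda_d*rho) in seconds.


T = (beta - rho) / (lambda_d * rho)
T = (0.0072 - 0.0014) / (0.115 * 0.0014)
T = 36.025 s

36.025


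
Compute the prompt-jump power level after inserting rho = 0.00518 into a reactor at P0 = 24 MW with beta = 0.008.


P1/P0 = beta / (beta - rho)
P1/P0 = 0.008 / (0.008 - 0.00518) = 2.836879
P1 = 24 * 2.836879 = 68.085 MW

68.085


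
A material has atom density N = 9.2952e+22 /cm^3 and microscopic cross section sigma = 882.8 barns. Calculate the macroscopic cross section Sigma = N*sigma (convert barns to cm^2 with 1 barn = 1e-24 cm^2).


Sigma = N * sigma_barns * 1e-24
Sigma = 9.2952e+22 * 882.8 * 1e-24
Sigma = 82.058 /cm

82.058


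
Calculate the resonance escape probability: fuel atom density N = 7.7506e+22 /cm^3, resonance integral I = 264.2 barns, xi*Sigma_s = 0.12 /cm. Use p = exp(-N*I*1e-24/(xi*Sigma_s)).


p = exp(-N * I * 1e-24 / (xi*Sigma_s))
p = exp(-7.7506e+22 * 264.2 * 1e-24 / 0.12)
p = 7.7796e-75

7.7796e-75


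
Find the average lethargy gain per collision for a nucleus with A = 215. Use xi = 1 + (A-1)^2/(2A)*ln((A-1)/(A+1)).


xi = 1 + (A-1)^2/(2A) * ln((A-1)/(A+1))
xi = 1 + (215-1)^2/(2*215) * ln((215-1)/(215 +1))
xi = 0.0092735

0.0092735


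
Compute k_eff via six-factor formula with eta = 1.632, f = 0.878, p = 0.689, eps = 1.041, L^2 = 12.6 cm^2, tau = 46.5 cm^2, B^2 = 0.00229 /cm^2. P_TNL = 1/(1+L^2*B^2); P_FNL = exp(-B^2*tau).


k_inf = eta*f*p*eps = 1.632*0.878*0.689*1.041 = 1.027743
P_TNL = 1/(1 + L^2*B^2) = 1/(1 + 12.6*0.00229) = 0.9719552
P_FNL = exp(-B^2*tau) = exp(-0.00229*46.5) = 0.8989885
k_eff = k_inf * P_TNL * P_FNL = 1.027743 * 0.9719552 * 0.8989885
k_eff = 0.89802

0.89802


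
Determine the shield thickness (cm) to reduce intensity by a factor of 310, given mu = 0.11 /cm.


x = ln(factor) / mu
x = ln(310) / 0.11
x = 52.151 cm

52.151


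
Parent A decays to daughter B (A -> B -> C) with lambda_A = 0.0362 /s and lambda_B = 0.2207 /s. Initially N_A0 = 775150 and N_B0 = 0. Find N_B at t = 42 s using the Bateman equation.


N_B(t) = lambda_A * N_A0 / (lambda_B - lambda_A) * [exp(-lambda_A*t) - exp(-lambda_B*t)]
exp(-0.0362*42) = 0.2186244; exp(-0.2207*42) = 9.426506e-05
N_B = 0.0362 * 775150 / (0.2207 - 0.0362) * (0.2186244 - 9.426506e-05)
N_B = 33236

33236


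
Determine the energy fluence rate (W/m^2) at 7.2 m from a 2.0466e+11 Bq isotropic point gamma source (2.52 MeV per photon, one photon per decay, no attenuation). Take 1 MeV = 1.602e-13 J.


psi = A * E * 1.602e-13 / (4*pi*r^2)
psi = 2.0466e+11 * 2.52 * 1.602e-13 / (4*pi*7.2^2)
psi = 1.2683e-04 W/m^2

1.2683e-04


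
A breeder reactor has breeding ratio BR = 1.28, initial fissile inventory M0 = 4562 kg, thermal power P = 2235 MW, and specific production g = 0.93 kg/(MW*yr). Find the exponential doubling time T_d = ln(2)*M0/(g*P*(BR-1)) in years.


Breeding gain G = BR - 1 = 1.28 - 1 = 0.28
Fissile production rate = g * P * G = 0.93 * 2235 * 0.28 = 581.994 kg/yr
T_d = ln(2) * M0 / (g * P * G)
T_d = ln(2) * 4562 / 581.994 = 5.4333 yr

5.4333


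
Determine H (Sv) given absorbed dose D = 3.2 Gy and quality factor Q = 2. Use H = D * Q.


H = D * Q
H = 3.2 * 2
H = 6.4000 Sv

6.4000


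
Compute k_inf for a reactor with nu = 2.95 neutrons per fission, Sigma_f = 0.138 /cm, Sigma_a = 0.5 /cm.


k_inf = nu * Sigma_f / Sigma_a
k_inf = 2.95 * 0.138 / 0.5
k_inf = 0.81420

0.81420
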